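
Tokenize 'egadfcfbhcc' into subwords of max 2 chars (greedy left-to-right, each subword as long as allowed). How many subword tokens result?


'egadfcfbhcc' has 11 characters.
Chunking with max size 2:
  Chunk 1: 'eg' (positions 0-1)
  Chunk 2: 'ad' (positions 2-3)
  Chunk 3: 'fc' (positions 4-5)
  Chunk 4: 'fb' (positions 6-7)
  Chunk 5: 'hc' (positions 8-9)
  Chunk 6: 'c' (positions 10-10)
Total chunks: ceil(11 / 2) = 6

6


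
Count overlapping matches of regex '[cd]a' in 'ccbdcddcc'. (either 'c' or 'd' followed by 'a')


Pattern: [cd]a means either 'c' or 'd' followed by 'a'.
Scanning 'ccbdcddcc' position-by-position:
  Pos 0: window 'cc' -> no
  Pos 1: window 'cb' -> no
  Pos 2: window 'bd' -> no
  Pos 3: window 'dc' -> no
  Pos 4: window 'cd' -> no
  Pos 5: window 'dd' -> no
  Pos 6: window 'dc' -> no
  Pos 7: window 'cc' -> no
  Pos 8: window 'c' -> no
Total matches: 0

0


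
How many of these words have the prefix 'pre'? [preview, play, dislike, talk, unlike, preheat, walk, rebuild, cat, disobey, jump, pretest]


Checking each word for prefix 'pre':
  'preview' -> YES, starts with 'pre' (count: 1)
  'play' -> no (count: 1)
  'dislike' -> no (count: 1)
  'talk' -> no (count: 1)
  'unlike' -> no (count: 1)
  'preheat' -> YES, starts with 'pre' (count: 2)
  'walk' -> no (count: 2)
  'rebuild' -> no (count: 2)
  'cat' -> no (count: 2)
  'disobey' -> no (count: 2)
  'jump' -> no (count: 2)
  'pretest' -> YES, starts with 'pre' (count: 3)
Total with prefix 'pre': 3

3


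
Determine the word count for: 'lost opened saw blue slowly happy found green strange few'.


Counting words by splitting on spaces:
  Word 1: 'lost'
  Word 2: 'opened'
  Word 3: 'saw'
  Word 4: 'blue'
  Word 5: 'slowly'
  Word 6: 'happy'
  Word 7: 'found'
  Word 8: 'green'
  Word 9: 'strange'
  Word 10: 'few'
Total words: 10

10


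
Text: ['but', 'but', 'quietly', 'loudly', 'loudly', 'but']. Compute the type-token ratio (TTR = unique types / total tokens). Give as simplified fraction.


Tokens: 6
Unique types: ('but', 'loudly', 'quietly') = 3
TTR = 3/6
Simplify: divide both by 3 -> 1/2
TTR = 1/2

1/2


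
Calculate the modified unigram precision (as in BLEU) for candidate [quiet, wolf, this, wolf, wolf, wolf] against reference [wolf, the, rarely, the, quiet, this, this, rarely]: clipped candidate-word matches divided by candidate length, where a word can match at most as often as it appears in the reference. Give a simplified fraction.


Reference word counts: {'quiet': 1, 'rarely': 2, 'the': 2, 'this': 2, 'wolf': 1}
Checking each candidate word (with clipping):
  'quiet' -> in reference (ref count 1, used 1/1) -> match (matches: 1)
  'wolf' -> in reference (ref count 1, used 1/1) -> match (matches: 2)
  'this' -> in reference (ref count 2, used 1/2) -> match (matches: 3)
  'wolf' -> ref count 1 already used up (1/1) -> clipped, no match (matches: 3)
  'wolf' -> ref count 1 already used up (1/1) -> clipped, no match (matches: 3)
  'wolf' -> ref count 1 already used up (1/1) -> clipped, no match (matches: 3)
Clipped matches: 3, Candidate length: 6
Precision = 3/6 = 1/2

1/2


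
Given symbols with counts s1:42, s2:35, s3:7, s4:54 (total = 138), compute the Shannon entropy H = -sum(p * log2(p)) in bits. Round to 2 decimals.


Computing entropy H = -sum(p_i * log2(p_i)):
  s1: p = 42/138 = 0.3043, -p*log2(p) = 0.5223
  s2: p = 35/138 = 0.2536, -p*log2(p) = 0.5020
  s3: p = 7/138 = 0.0507, -p*log2(p) = 0.2182
  s4: p = 54/138 = 0.3913, -p*log2(p) = 0.5297
H = sum of terms = 1.7722
Rounded to 2 decimals: 1.77

1.77


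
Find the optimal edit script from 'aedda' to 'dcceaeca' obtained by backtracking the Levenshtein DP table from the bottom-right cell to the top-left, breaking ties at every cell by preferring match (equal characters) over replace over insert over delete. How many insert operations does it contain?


Edit distance = 6. Backtracking from cell (5, 8) with preference match > replace > insert > delete,
then listing the resulting alignment 'aedda' -> 'dcceaeca' left to right:
  Step 1: insert 'd' [insertion #1]
  Step 2: insert 'c' [insertion #2]
  Step 3: replace a->c
  Step 4: keep 'e'
  Step 5: insert 'a' [insertion #3]
  Step 6: replace d->e
  Step 7: replace d->c
  Step 8: keep 'a'
Total insertions: 3

3


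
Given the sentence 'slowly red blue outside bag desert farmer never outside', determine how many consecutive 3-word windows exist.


Word trigrams from [9] words:
  Trigram 1: (slowly red blue)
  Trigram 2: (red blue outside)
  Trigram 3: (blue outside bag)
  Trigram 4: (outside bag desert)
  Trigram 5: (bag desert farmer)
  Trigram 6: (desert farmer never)
  Trigram 7: (farmer never outside)
Total word trigrams: 9 - 2 = 7

7


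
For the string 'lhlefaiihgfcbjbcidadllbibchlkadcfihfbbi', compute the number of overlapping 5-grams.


String 'lhlefaiihgfcbjbcidadllbibchlkadcfihfbbi' has length L = 39.
Number of overlapping n-grams = L - n + 1
Substituting: 39 - 5 + 1 = 35

35


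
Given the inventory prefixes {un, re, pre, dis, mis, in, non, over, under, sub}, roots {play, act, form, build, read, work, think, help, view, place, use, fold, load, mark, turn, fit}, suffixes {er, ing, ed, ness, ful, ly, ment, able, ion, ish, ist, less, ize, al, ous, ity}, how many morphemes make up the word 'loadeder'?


Segmenting 'loadeder' against the inventory:
  'load' -> root (morpheme 1)
  'ed' -> suffix (morpheme 2)
  'er' -> suffix (morpheme 3)
Total morphemes: 3

3


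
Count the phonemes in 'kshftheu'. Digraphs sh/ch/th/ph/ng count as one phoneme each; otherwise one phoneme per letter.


Parsing 'kshftheu' greedily, digraphs first:
  'k' -> consonant phoneme (phonemes so far: 1)
  'sh' -> digraph (1 consonant phoneme) (phonemes so far: 2)
  'f' -> consonant phoneme (phonemes so far: 3)
  'th' -> digraph (1 consonant phoneme) (phonemes so far: 4)
  'e' -> vowel phoneme (phonemes so far: 5)
  'u' -> vowel phoneme (phonemes so far: 6)
Total phonemes: 6

6


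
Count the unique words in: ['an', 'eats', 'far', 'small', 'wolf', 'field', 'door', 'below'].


Listing all tokens and tracking unique types:
  Token 1: 'an' -> NEW (unique so far: 1)
  Token 2: 'eats' -> NEW (unique so far: 2)
  Token 3: 'far' -> NEW (unique so far: 3)
  Token 4: 'small' -> NEW (unique so far: 4)
  Token 5: 'wolf' -> NEW (unique so far: 5)
  Token 6: 'field' -> NEW (unique so far: 6)
  Token 7: 'door' -> NEW (unique so far: 7)
  Token 8: 'below' -> NEW (unique so far: 8)
Unique types: ('an', 'below', 'door', 'eats', 'far', 'field', 'small', 'wolf')
Vocabulary size: 8

8


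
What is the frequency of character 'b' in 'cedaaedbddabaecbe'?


Scanning 'cedaaedbddabaecbe' for 'b':
  Position 7: 'b' -> MATCH (count: 1)
  Position 11: 'b' -> MATCH (count: 2)
  Position 15: 'b' -> MATCH (count: 3)
Total occurrences of 'b': 3

3


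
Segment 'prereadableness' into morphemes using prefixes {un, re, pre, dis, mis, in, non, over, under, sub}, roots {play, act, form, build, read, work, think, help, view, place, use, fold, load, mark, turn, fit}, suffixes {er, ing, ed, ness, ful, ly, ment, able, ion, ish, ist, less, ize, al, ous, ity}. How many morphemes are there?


Segmenting 'prereadableness' against the inventory:
  'pre' -> prefix (morpheme 1)
  'read' -> root (morpheme 2)
  'able' -> suffix (morpheme 3)
  'ness' -> suffix (morpheme 4)
Total morphemes: 4

4


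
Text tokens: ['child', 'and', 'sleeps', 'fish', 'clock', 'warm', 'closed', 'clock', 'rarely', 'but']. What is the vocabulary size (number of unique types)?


Listing all tokens and tracking unique types:
  Token 1: 'child' -> NEW (unique so far: 1)
  Token 2: 'and' -> NEW (unique so far: 2)
  Token 3: 'sleeps' -> NEW (unique so far: 3)
  Token 4: 'fish' -> NEW (unique so far: 4)
  Token 5: 'clock' -> NEW (unique so far: 5)
  Token 6: 'warm' -> NEW (unique so far: 6)
  Token 7: 'closed' -> NEW (unique so far: 7)
  Token 8: 'clock' -> duplicate (unique so far: 7)
  Token 9: 'rarely' -> NEW (unique so far: 8)
  Token 10: 'but' -> NEW (unique so far: 9)
Unique types: ('and', 'but', 'child', 'clock', 'closed', 'fish', 'rarely', 'sleeps', 'warm')
Vocabulary size: 9

9


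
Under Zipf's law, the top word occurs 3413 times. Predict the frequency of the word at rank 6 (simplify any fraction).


Zipf's law: freq(rank) = f1 / rank
f1 = 3413, rank = 6
freq = 3413 / 6
GCD(3413, 6) = 1
Simplified: 3413/6

3413/6


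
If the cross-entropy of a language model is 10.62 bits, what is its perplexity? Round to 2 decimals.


Perplexity formula: PP = 2^H
H = 10.62
PP = 2^10.62
Decompose: 2^10.62 = 2^10 * 2^0.62
2^10 = 1024, 2^0.62 ~ 1.5368752
PP ~ 1024 * 1.5368752 = 1573.7602048
Rounded to 2 decimals: 1573.76

1573.76


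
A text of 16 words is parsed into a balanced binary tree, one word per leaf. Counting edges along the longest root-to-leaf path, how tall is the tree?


In a balanced binary tree with n leaves the deepest leaf is ceil(log2(n)) edges below the root.
log2(16) = 4.0000
ceil(4.0000) = 4
height (edges) = 4

4


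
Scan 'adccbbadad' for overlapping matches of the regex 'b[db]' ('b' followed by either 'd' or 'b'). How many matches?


Pattern: b[db] means 'b' followed by either 'd' or 'b'.
Scanning 'adccbbadad' position-by-position:
  Pos 0: window 'ad' -> no
  Pos 1: window 'dc' -> no
  Pos 2: window 'cc' -> no
  Pos 3: window 'cb' -> no
  Pos 4: window 'bb' -> MATCH
  Pos 5: window 'ba' -> no
  Pos 6: window 'ad' -> no
  Pos 7: window 'da' -> no
  Pos 8: window 'ad' -> no
  Pos 9: window 'd' -> no
Total matches: 1

1


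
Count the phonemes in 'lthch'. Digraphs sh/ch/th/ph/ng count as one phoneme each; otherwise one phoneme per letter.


Parsing 'lthch' greedily, digraphs first:
  'l' -> consonant phoneme (phonemes so far: 1)
  'th' -> digraph (1 consonant phoneme) (phonemes so far: 2)
  'ch' -> digraph (1 consonant phoneme) (phonemes so far: 3)
Total phonemes: 3

3


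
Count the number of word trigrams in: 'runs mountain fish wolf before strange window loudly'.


Word trigrams from [8] words:
  Trigram 1: (runs mountain fish)
  Trigram 2: (mountain fish wolf)
  Trigram 3: (fish wolf before)
  Trigram 4: (wolf before strange)
  Trigram 5: (before strange window)
  Trigram 6: (strange window loudly)
Total word trigrams: 8 - 2 = 6

6


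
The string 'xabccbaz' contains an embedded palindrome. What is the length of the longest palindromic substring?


Scanning 'xabccbaz' for palindromic substrings.
Substring at positions 1-6: 'abccba'.
Check: reverse('abccba') = 'abccba' -> palindrome confirmed.
Neighbouring characters ('x' / 'z') break symmetry, so it cannot extend further.
No longer palindromic substring exists; longest length = 6

6


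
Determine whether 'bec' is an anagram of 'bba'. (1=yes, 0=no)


Sort characters of 'bec': 'bce'
Sort characters of 'bba': 'abb'
Sorted forms differ -> they are NOT anagrams
Result: 0

0


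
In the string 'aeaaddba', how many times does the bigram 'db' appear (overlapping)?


Scanning 'aeaaddba' for bigram 'db':
  Position 0: 'ae' -> no
  Position 1: 'ea' -> no
  Position 2: 'aa' -> no
  Position 3: 'ad' -> no
  Position 4: 'dd' -> no
  Position 5: 'db' -> MATCH
  Position 6: 'ba' -> no
Total matches: 1

1


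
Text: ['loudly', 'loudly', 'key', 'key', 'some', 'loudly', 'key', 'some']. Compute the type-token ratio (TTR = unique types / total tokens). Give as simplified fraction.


Tokens: 8
Unique types: ('key', 'loudly', 'some') = 3
TTR = 3/8
Already in lowest terms.

3/8


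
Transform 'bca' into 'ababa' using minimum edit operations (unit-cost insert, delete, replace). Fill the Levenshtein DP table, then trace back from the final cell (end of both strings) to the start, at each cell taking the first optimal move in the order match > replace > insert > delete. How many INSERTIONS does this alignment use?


Edit distance = 3. Backtracking from cell (3, 5) with preference match > replace > insert > delete,
then listing the resulting alignment 'bca' -> 'ababa' left to right:
  Step 1: insert 'a' [insertion #1]
  Step 2: keep 'b'
  Step 3: insert 'a' [insertion #2]
  Step 4: replace c->b
  Step 5: keep 'a'
Total insertions: 2

2


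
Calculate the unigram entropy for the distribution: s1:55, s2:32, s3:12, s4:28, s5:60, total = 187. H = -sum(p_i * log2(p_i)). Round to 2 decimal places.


Computing entropy H = -sum(p_i * log2(p_i)):
  s1: p = 55/187 = 0.2941, -p*log2(p) = 0.5193
  s2: p = 32/187 = 0.1711, -p*log2(p) = 0.4358
  s3: p = 12/187 = 0.0642, -p*log2(p) = 0.2542
  s4: p = 28/187 = 0.1497, -p*log2(p) = 0.4102
  s5: p = 60/187 = 0.3209, -p*log2(p) = 0.5262
H = sum of terms = 2.1457
Rounded to 2 decimals: 2.15

2.15


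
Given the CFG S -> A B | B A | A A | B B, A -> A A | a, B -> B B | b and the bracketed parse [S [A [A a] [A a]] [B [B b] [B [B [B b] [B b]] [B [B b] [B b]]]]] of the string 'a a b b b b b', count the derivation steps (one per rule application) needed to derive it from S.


Every bracketed nonterminal node [X ...] in the tree is produced by exactly one rule application.
Reading the tree off as a leftmost derivation:
  Step 1: S  =>  A B   (applied S -> A B)
  Step 2: A B  =>  A A B   (applied A -> A A)
  Step 3: A A B  =>  a A B   (applied A -> a)
  Step 4: a A B  =>  a a B   (applied A -> a)
  Step 5: a a B  =>  a a B B   (applied B -> B B)
  Step 6: a a B B  =>  a a b B   (applied B -> b)
  Step 7: a a b B  =>  a a b B B   (applied B -> B B)
  Step 8: a a b B B  =>  a a b B B B   (applied B -> B B)
  Step 9: a a b B B B  =>  a a b b B B   (applied B -> b)
  Step 10: a a b b B B  =>  a a b b b B   (applied B -> b)
  Step 11: a a b b b B  =>  a a b b b B B   (applied B -> B B)
  Step 12: a a b b b B B  =>  a a b b b b B   (applied B -> b)
  Step 13: a a b b b b B  =>  a a b b b b b   (applied B -> b)
Final yield: a a b b b b b
Total rewrite steps: 13

13


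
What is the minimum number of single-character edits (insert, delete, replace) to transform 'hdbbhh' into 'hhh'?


Building DP table for s1='hdbbhh' (len 6) and s2='hhh' (len 3):
       h  h  h
    0  1  2  3
  h 1  0  1  2
  d 2  1  1  2
  b 3  2  2  2
  b 4  3  3  3
  h 5  4  3  3
  h 6  5  4  3
Edit distance = dp[6][3] = 3

3


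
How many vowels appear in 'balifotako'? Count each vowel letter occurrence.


Scanning each character of 'balifotako':
  Position 1: 'b' -> consonant (running count: 0)
  Position 2: 'a' -> vowel (running count: 1)
  Position 3: 'l' -> consonant (running count: 1)
  Position 4: 'i' -> vowel (running count: 2)
  Position 5: 'f' -> consonant (running count: 2)
  Position 6: 'o' -> vowel (running count: 3)
  Position 7: 't' -> consonant (running count: 3)
  Position 8: 'a' -> vowel (running count: 4)
  Position 9: 'k' -> consonant (running count: 4)
  Position 10: 'o' -> vowel (running count: 5)
Total vowels: 5

5


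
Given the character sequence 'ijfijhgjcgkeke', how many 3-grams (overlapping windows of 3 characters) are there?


String 'ijfijhgjcgkeke' has length L = 14.
Number of overlapping n-grams = L - n + 1
Substituting: 14 - 3 + 1 = 12

12


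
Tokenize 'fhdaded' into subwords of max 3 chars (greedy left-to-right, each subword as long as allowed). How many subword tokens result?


'fhdaded' has 7 characters.
Chunking with max size 3:
  Chunk 1: 'fhd' (positions 0-2)
  Chunk 2: 'ade' (positions 3-5)
  Chunk 3: 'd' (positions 6-6)
Total chunks: ceil(7 / 3) = 3

3


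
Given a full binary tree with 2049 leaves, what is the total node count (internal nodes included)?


Leaf nodes (terminals): 2049
Internal nodes = n - 1 = 2049 - 1 = 2048
Total = leaves + internal = 2049 + 2048 = 4097

4097


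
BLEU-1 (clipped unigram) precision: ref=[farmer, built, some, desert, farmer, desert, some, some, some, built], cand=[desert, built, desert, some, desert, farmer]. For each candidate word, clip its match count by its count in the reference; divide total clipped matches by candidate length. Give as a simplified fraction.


Reference word counts: {'built': 2, 'desert': 2, 'farmer': 2, 'some': 4}
Checking each candidate word (with clipping):
  'desert' -> in reference (ref count 2, used 1/2) -> match (matches: 1)
  'built' -> in reference (ref count 2, used 1/2) -> match (matches: 2)
  'desert' -> in reference (ref count 2, used 2/2) -> match (matches: 3)
  'some' -> in reference (ref count 4, used 1/4) -> match (matches: 4)
  'desert' -> ref count 2 already used up (2/2) -> clipped, no match (matches: 4)
  'farmer' -> in reference (ref count 2, used 1/2) -> match (matches: 5)
Clipped matches: 5, Candidate length: 6
Precision = 5/6

5/6


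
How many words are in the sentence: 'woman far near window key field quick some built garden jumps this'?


Counting words by splitting on spaces:
  Word 1: 'woman'
  Word 2: 'far'
  Word 3: 'near'
  Word 4: 'window'
  Word 5: 'key'
  Word 6: 'field'
  Word 7: 'quick'
  Word 8: 'some'
  Word 9: 'built'
  Word 10: 'garden'
  Word 11: 'jumps'
  Word 12: 'this'
Total words: 12

12


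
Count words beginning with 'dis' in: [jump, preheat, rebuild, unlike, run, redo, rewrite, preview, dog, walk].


Checking each word for prefix 'dis':
  'jump' -> no (count: 0)
  'preheat' -> no (count: 0)
  'rebuild' -> no (count: 0)
  'unlike' -> no (count: 0)
  'run' -> no (count: 0)
  'redo' -> no (count: 0)
  'rewrite' -> no (count: 0)
  'preview' -> no (count: 0)
  'dog' -> no (count: 0)
  'walk' -> no (count: 0)
Total with prefix 'dis': 0

0


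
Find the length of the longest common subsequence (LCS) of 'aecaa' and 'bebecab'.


DP table for LCS of 'aecaa' and 'bebecab':
       b  e  b  e  c  a  b
    0  0  0  0  0  0  0  0
  a 0  0  0  0  0  0  1  1
  e 0  0  1  1  1  1  1  1
  c 0  0  1  1  1  2  2  2
  a 0  0  1  1  1  2  3  3
  a 0  0  1  1  1  2  3  3
LCS: 'eca'
LCS length = 3

3


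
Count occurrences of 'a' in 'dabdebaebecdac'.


Scanning 'dabdebaebecdac' for 'a':
  Position 1: 'a' -> MATCH (count: 1)
  Position 6: 'a' -> MATCH (count: 2)
  Position 12: 'a' -> MATCH (count: 3)
Total occurrences of 'a': 3

3


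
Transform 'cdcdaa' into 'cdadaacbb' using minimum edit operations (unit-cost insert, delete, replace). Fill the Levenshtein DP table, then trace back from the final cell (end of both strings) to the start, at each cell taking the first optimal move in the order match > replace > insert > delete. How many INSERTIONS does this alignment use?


Edit distance = 4. Backtracking from cell (6, 9) with preference match > replace > insert > delete,
then listing the resulting alignment 'cdcdaa' -> 'cdadaacbb' left to right:
  Step 1: keep 'c'
  Step 2: keep 'd'
  Step 3: replace c->a
  Step 4: keep 'd'
  Step 5: keep 'a'
  Step 6: keep 'a'
  Step 7: insert 'c' [insertion #1]
  Step 8: insert 'b' [insertion #2]
  Step 9: insert 'b' [insertion #3]
Total insertions: 3

3


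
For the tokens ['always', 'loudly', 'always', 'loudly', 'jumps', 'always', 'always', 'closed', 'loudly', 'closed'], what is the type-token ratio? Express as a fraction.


Tokens: 10
Unique types: ('always', 'closed', 'jumps', 'loudly') = 4
TTR = 4/10
Simplify: divide both by 2 -> 2/5
TTR = 2/5

2/5


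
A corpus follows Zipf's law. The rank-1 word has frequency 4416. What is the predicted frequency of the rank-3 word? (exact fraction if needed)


Zipf's law: freq(rank) = f1 / rank
f1 = 4416, rank = 3
freq = 4416 / 3
= 1472

1472


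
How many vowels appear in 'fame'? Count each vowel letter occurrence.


Scanning each character of 'fame':
  Position 1: 'f' -> consonant (running count: 0)
  Position 2: 'a' -> vowel (running count: 1)
  Position 3: 'm' -> consonant (running count: 1)
  Position 4: 'e' -> vowel (running count: 2)
Total vowels: 2

2


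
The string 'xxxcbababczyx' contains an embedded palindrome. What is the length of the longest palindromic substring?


Scanning 'xxxcbababczyx' for palindromic substrings.
Substring at positions 3-9: 'cbababc'.
Check: reverse('cbababc') = 'cbababc' -> palindrome confirmed.
Neighbouring characters ('x' / 'z') break symmetry, so it cannot extend further.
No longer palindromic substring exists; longest length = 7

7


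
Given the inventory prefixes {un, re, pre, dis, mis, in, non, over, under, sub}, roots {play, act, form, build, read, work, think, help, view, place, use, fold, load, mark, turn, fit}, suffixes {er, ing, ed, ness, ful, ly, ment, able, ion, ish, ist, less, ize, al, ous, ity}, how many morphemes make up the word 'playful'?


Segmenting 'playful' against the inventory:
  'play' -> root (morpheme 1)
  'ful' -> suffix (morpheme 2)
Total morphemes: 2

2


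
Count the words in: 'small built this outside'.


Counting words by splitting on spaces:
  Word 1: 'small'
  Word 2: 'built'
  Word 3: 'this'
  Word 4: 'outside'
Total words: 4

4


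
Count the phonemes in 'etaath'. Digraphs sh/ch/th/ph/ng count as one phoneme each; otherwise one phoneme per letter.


Parsing 'etaath' greedily, digraphs first:
  'e' -> vowel phoneme (phonemes so far: 1)
  't' -> consonant phoneme (phonemes so far: 2)
  'a' -> vowel phoneme (phonemes so far: 3)
  'a' -> vowel phoneme (phonemes so far: 4)
  'th' -> digraph (1 consonant phoneme) (phonemes so far: 5)
Total phonemes: 5

5


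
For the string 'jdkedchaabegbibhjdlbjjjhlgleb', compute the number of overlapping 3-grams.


String 'jdkedchaabegbibhjdlbjjjhlgleb' has length L = 29.
Number of overlapping n-grams = L - n + 1
Substituting: 29 - 3 + 1 = 27

27


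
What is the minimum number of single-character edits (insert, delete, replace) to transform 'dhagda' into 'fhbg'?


Building DP table for s1='dhagda' (len 6) and s2='fhbg' (len 4):
       f  h  b  g
    0  1  2  3  4
  d 1  1  2  3  4
  h 2  2  1  2  3
  a 3  3  2  2  3
  g 4  4  3  3  2
  d 5  5  4  4  3
  a 6  6  5  5  4
Edit distance = dp[6][4] = 4

4


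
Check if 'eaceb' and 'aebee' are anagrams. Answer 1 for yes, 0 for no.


Sort characters of 'eaceb': 'abcee'
Sort characters of 'aebee': 'abeee'
Sorted forms differ -> they are NOT anagrams
Result: 0

0


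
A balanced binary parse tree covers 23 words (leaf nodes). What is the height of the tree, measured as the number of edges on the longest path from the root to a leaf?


In a balanced binary tree with n leaves the deepest leaf is ceil(log2(n)) edges below the root.
log2(23) = 4.5236
ceil(4.5236) = 5
height (edges) = 5

5


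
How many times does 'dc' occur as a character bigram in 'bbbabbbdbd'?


Scanning 'bbbabbbdbd' for bigram 'dc':
  Position 0: 'bb' -> no
  Position 1: 'bb' -> no
  Position 2: 'ba' -> no
  Position 3: 'ab' -> no
  Position 4: 'bb' -> no
  Position 5: 'bb' -> no
  Position 6: 'bd' -> no
  Position 7: 'db' -> no
  Position 8: 'bd' -> no
Total matches: 0

0


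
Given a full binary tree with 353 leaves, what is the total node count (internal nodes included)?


Leaf nodes (terminals): 353
Internal nodes = n - 1 = 353 - 1 = 352
Total = leaves + internal = 353 + 352 = 705

705


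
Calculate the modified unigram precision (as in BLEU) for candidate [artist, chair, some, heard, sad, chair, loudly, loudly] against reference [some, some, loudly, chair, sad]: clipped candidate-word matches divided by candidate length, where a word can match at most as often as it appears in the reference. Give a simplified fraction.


Reference word counts: {'chair': 1, 'loudly': 1, 'sad': 1, 'some': 2}
Checking each candidate word (with clipping):
  'artist' -> not in reference -> no match (matches: 0)
  'chair' -> in reference (ref count 1, used 1/1) -> match (matches: 1)
  'some' -> in reference (ref count 2, used 1/2) -> match (matches: 2)
  'heard' -> not in reference -> no match (matches: 2)
  'sad' -> in reference (ref count 1, used 1/1) -> match (matches: 3)
  'chair' -> ref count 1 already used up (1/1) -> clipped, no match (matches: 3)
  'loudly' -> in reference (ref count 1, used 1/1) -> match (matches: 4)
  'loudly' -> ref count 1 already used up (1/1) -> clipped, no match (matches: 4)
Clipped matches: 4, Candidate length: 8
Precision = 4/8 = 1/2

1/2


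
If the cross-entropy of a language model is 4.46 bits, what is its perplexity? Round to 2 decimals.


Perplexity formula: PP = 2^H
H = 4.46
PP = 2^4.46
Decompose: 2^4.46 = 2^4 * 2^0.46
2^4 = 16, 2^0.46 ~ 1.3755418
PP ~ 16 * 1.3755418 = 22.0086688
Rounded to 2 decimals: 22.01

22.01


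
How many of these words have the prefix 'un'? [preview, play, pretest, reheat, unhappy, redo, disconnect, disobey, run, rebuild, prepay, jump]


Checking each word for prefix 'un':
  'preview' -> no (count: 0)
  'play' -> no (count: 0)
  'pretest' -> no (count: 0)
  'reheat' -> no (count: 0)
  'unhappy' -> YES, starts with 'un' (count: 1)
  'redo' -> no (count: 1)
  'disconnect' -> no (count: 1)
  'disobey' -> no (count: 1)
  'run' -> no (count: 1)
  'rebuild' -> no (count: 1)
  'prepay' -> no (count: 1)
  'jump' -> no (count: 1)
Total with prefix 'un': 1

1


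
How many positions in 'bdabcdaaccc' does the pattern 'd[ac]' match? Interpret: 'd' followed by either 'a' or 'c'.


Pattern: d[ac] means 'd' followed by either 'a' or 'c'.
Scanning 'bdabcdaaccc' position-by-position:
  Pos 0: window 'bd' -> no
  Pos 1: window 'da' -> MATCH
  Pos 2: window 'ab' -> no
  Pos 3: window 'bc' -> no
  Pos 4: window 'cd' -> no
  Pos 5: window 'da' -> MATCH
  Pos 6: window 'aa' -> no
  Pos 7: window 'ac' -> no
  Pos 8: window 'cc' -> no
  Pos 9: window 'cc' -> no
  Pos 10: window 'c' -> no
Total matches: 2

2


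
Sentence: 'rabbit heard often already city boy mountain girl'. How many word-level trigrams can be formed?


Word trigrams from [8] words:
  Trigram 1: (rabbit heard often)
  Trigram 2: (heard often already)
  Trigram 3: (often already city)
  Trigram 4: (already city boy)
  Trigram 5: (city boy mountain)
  Trigram 6: (boy mountain girl)
Total word trigrams: 8 - 2 = 6

6


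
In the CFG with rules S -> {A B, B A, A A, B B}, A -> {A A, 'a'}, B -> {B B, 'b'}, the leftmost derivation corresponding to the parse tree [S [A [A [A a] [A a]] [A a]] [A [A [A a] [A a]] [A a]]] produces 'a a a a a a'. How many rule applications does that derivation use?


Every bracketed nonterminal node [X ...] in the tree is produced by exactly one rule application.
Reading the tree off as a leftmost derivation:
  Step 1: S  =>  A A   (applied S -> A A)
  Step 2: A A  =>  A A A   (applied A -> A A)
  Step 3: A A A  =>  A A A A   (applied A -> A A)
  Step 4: A A A A  =>  a A A A   (applied A -> a)
  Step 5: a A A A  =>  a a A A   (applied A -> a)
  Step 6: a a A A  =>  a a a A   (applied A -> a)
  Step 7: a a a A  =>  a a a A A   (applied A -> A A)
  Step 8: a a a A A  =>  a a a A A A   (applied A -> A A)
  Step 9: a a a A A A  =>  a a a a A A   (applied A -> a)
  Step 10: a a a a A A  =>  a a a a a A   (applied A -> a)
  Step 11: a a a a a A  =>  a a a a a a   (applied A -> a)
Final yield: a a a a a a
Total rewrite steps: 11

11


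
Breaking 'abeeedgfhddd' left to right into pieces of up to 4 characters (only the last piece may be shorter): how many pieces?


'abeeedgfhddd' has 12 characters.
Chunking with max size 4:
  Chunk 1: 'abee' (positions 0-3)
  Chunk 2: 'edgf' (positions 4-7)
  Chunk 3: 'hddd' (positions 8-11)
Total chunks: ceil(12 / 4) = 3

3


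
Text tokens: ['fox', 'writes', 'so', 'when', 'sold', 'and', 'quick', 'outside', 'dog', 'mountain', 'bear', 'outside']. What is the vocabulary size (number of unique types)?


Listing all tokens and tracking unique types:
  Token 1: 'fox' -> NEW (unique so far: 1)
  Token 2: 'writes' -> NEW (unique so far: 2)
  Token 3: 'so' -> NEW (unique so far: 3)
  Token 4: 'when' -> NEW (unique so far: 4)
  Token 5: 'sold' -> NEW (unique so far: 5)
  Token 6: 'and' -> NEW (unique so far: 6)
  Token 7: 'quick' -> NEW (unique so far: 7)
  Token 8: 'outside' -> NEW (unique so far: 8)
  Token 9: 'dog' -> NEW (unique so far: 9)
  Token 10: 'mountain' -> NEW (unique so far: 10)
  Token 11: 'bear' -> NEW (unique so far: 11)
  Token 12: 'outside' -> duplicate (unique so far: 11)
Unique types: ('and', 'bear', 'dog', 'fox', 'mountain', 'outside', 'quick', 'so', 'sold', 'when', 'writes')
Vocabulary size: 11

11


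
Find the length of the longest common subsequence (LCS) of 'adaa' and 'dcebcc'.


DP table for LCS of 'adaa' and 'dcebcc':
       d  c  e  b  c  c
    0  0  0  0  0  0  0
  a 0  0  0  0  0  0  0
  d 0  1  1  1  1  1  1
  a 0  1  1  1  1  1  1
  a 0  1  1  1  1  1  1
LCS: 'd'
LCS length = 1

1


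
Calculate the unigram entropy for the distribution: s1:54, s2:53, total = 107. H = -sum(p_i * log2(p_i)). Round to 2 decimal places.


Computing entropy H = -sum(p_i * log2(p_i)):
  s1: p = 54/107 = 0.5047, -p*log2(p) = 0.4979
  s2: p = 53/107 = 0.4953, -p*log2(p) = 0.5020
H = sum of terms = 0.9999
Rounded to 2 decimals: 1.00

1.00


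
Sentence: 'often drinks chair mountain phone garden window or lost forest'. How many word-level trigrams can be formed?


Word trigrams from [10] words:
  Trigram 1: (often drinks chair)
  Trigram 2: (drinks chair mountain)
  Trigram 3: (chair mountain phone)
  Trigram 4: (mountain phone garden)
  Trigram 5: (phone garden window)
  Trigram 6: (garden window or)
  Trigram 7: (window or lost)
  Trigram 8: (or lost forest)
Total word trigrams: 10 - 2 = 8

8


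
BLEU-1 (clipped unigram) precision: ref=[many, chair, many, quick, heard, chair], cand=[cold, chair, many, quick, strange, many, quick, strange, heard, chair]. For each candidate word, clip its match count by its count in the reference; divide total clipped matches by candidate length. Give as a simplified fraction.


Reference word counts: {'chair': 2, 'heard': 1, 'many': 2, 'quick': 1}
Checking each candidate word (with clipping):
  'cold' -> not in reference -> no match (matches: 0)
  'chair' -> in reference (ref count 2, used 1/2) -> match (matches: 1)
  'many' -> in reference (ref count 2, used 1/2) -> match (matches: 2)
  'quick' -> in reference (ref count 1, used 1/1) -> match (matches: 3)
  'strange' -> not in reference -> no match (matches: 3)
  'many' -> in reference (ref count 2, used 2/2) -> match (matches: 4)
  'quick' -> ref count 1 already used up (1/1) -> clipped, no match (matches: 4)
  'strange' -> not in reference -> no match (matches: 4)
  'heard' -> in reference (ref count 1, used 1/1) -> match (matches: 5)
  'chair' -> in reference (ref count 2, used 2/2) -> match (matches: 6)
Clipped matches: 6, Candidate length: 10
Precision = 6/10 = 3/5

3/5


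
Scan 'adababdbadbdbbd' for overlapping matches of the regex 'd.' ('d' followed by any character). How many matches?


Pattern: d. means 'd' followed by any character.
Scanning 'adababdbadbdbbd' position-by-position:
  Pos 0: window 'ad' -> no
  Pos 1: window 'da' -> MATCH
  Pos 2: window 'ab' -> no
  Pos 3: window 'ba' -> no
  Pos 4: window 'ab' -> no
  Pos 5: window 'bd' -> no
  Pos 6: window 'db' -> MATCH
  Pos 7: window 'ba' -> no
  Pos 8: window 'ad' -> no
  Pos 9: window 'db' -> MATCH
  Pos 10: window 'bd' -> no
  Pos 11: window 'db' -> MATCH
  Pos 12: window 'bb' -> no
  Pos 13: window 'bd' -> no
  Pos 14: window 'd' -> no
Total matches: 4

4


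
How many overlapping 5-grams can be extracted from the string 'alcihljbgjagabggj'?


String 'alcihljbgjagabggj' has length L = 17.
Number of overlapping n-grams = L - n + 1
Substituting: 17 - 5 + 1 = 13

13


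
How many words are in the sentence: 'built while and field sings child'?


Counting words by splitting on spaces:
  Word 1: 'built'
  Word 2: 'while'
  Word 3: 'and'
  Word 4: 'field'
  Word 5: 'sings'
  Word 6: 'child'
Total words: 6

6


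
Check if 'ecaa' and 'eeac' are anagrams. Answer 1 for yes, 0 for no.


Sort characters of 'ecaa': 'aace'
Sort characters of 'eeac': 'acee'
Sorted forms differ -> they are NOT anagrams
Result: 0

0


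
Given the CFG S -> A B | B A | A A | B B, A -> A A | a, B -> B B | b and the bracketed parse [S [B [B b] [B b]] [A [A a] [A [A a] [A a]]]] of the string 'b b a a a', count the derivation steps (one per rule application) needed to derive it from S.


Every bracketed nonterminal node [X ...] in the tree is produced by exactly one rule application.
Reading the tree off as a leftmost derivation:
  Step 1: S  =>  B A   (applied S -> B A)
  Step 2: B A  =>  B B A   (applied B -> B B)
  Step 3: B B A  =>  b B A   (applied B -> b)
  Step 4: b B A  =>  b b A   (applied B -> b)
  Step 5: b b A  =>  b b A A   (applied A -> A A)
  Step 6: b b A A  =>  b b a A   (applied A -> a)
  Step 7: b b a A  =>  b b a A A   (applied A -> A A)
  Step 8: b b a A A  =>  b b a a A   (applied A -> a)
  Step 9: b b a a A  =>  b b a a a   (applied A -> a)
Final yield: b b a a a
Total rewrite steps: 9

9


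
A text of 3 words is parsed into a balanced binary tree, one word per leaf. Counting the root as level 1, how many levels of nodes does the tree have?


In a balanced binary tree with n leaves the deepest leaf is ceil(log2(n)) edges below the root,
so counting node levels inclusive of root and leaves gives ceil(log2(n)) + 1 levels.
log2(3) = 1.5850
ceil(1.5850) = 2
levels = 2 + 1 = 3

3


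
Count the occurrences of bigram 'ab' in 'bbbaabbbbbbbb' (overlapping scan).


Scanning 'bbbaabbbbbbbb' for bigram 'ab':
  Position 0: 'bb' -> no
  Position 1: 'bb' -> no
  Position 2: 'ba' -> no
  Position 3: 'aa' -> no
  Position 4: 'ab' -> MATCH
  Position 5: 'bb' -> no
  Position 6: 'bb' -> no
  Position 7: 'bb' -> no
  Position 8: 'bb' -> no
  Position 9: 'bb' -> no
  Position 10: 'bb' -> no
  Position 11: 'bb' -> no
Total matches: 1

1


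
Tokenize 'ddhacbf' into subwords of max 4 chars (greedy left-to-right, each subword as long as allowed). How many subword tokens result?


'ddhacbf' has 7 characters.
Chunking with max size 4:
  Chunk 1: 'ddha' (positions 0-3)
  Chunk 2: 'cbf' (positions 4-6)
Total chunks: ceil(7 / 4) = 2

2


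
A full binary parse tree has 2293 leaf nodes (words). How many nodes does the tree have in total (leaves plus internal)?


Leaf nodes (terminals): 2293
Internal nodes = n - 1 = 2293 - 1 = 2292
Total = leaves + internal = 2293 + 2292 = 4585

4585


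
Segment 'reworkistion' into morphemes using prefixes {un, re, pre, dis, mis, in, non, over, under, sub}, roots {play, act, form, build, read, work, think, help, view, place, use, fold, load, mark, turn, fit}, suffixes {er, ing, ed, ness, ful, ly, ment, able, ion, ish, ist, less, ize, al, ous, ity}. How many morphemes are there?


Segmenting 'reworkistion' against the inventory:
  're' -> prefix (morpheme 1)
  'work' -> root (morpheme 2)
  'ist' -> suffix (morpheme 3)
  'ion' -> suffix (morpheme 4)
Total morphemes: 4

4


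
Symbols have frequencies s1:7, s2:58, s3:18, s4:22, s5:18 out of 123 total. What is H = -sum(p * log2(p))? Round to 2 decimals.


Computing entropy H = -sum(p_i * log2(p_i)):
  s1: p = 7/123 = 0.0569, -p*log2(p) = 0.2353
  s2: p = 58/123 = 0.4715, -p*log2(p) = 0.5114
  s3: p = 18/123 = 0.1463, -p*log2(p) = 0.4057
  s4: p = 22/123 = 0.1789, -p*log2(p) = 0.4441
  s5: p = 18/123 = 0.1463, -p*log2(p) = 0.4057
H = sum of terms = 2.0022
Rounded to 2 decimals: 2.00

2.00


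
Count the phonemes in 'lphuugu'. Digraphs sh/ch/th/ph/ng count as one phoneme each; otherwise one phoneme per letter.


Parsing 'lphuugu' greedily, digraphs first:
  'l' -> consonant phoneme (phonemes so far: 1)
  'ph' -> digraph (1 consonant phoneme) (phonemes so far: 2)
  'u' -> vowel phoneme (phonemes so far: 3)
  'u' -> vowel phoneme (phonemes so far: 4)
  'g' -> consonant phoneme (phonemes so far: 5)
  'u' -> vowel phoneme (phonemes so far: 6)
Total phonemes: 6

6


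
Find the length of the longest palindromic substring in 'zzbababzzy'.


Scanning 'zzbababzzy' for palindromic substrings.
Substring at positions 0-8: 'zzbababzz'.
Check: reverse('zzbababzz') = 'zzbababzz' -> palindrome confirmed.
Neighbouring characters ('-' / 'y') break symmetry, so it cannot extend further.
No longer palindromic substring exists; longest length = 9

9


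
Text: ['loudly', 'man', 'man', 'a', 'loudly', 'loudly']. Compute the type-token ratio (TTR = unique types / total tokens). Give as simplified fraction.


Tokens: 6
Unique types: ('a', 'loudly', 'man') = 3
TTR = 3/6
Simplify: divide both by 3 -> 1/2
TTR = 1/2

1/2


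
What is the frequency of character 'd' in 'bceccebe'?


Scanning 'bceccebe' for 'd':
  No matches found.
Total occurrences of 'd': 0

0


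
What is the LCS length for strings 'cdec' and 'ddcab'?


DP table for LCS of 'cdec' and 'ddcab':
       d  d  c  a  b
    0  0  0  0  0  0
  c 0  0  0  1  1  1
  d 0  1  1  1  1  1
  e 0  1  1  1  1  1
  c 0  1  1  2  2  2
LCS: 'dc'
LCS length = 2

2


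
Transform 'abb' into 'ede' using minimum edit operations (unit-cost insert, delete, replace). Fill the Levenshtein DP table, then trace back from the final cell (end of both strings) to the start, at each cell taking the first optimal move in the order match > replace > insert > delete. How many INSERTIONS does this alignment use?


Edit distance = 3. Backtracking from cell (3, 3) with preference match > replace > insert > delete,
then listing the resulting alignment 'abb' -> 'ede' left to right:
  Step 1: replace a->e
  Step 2: replace b->d
  Step 3: replace b->e
Total insertions: 0

0


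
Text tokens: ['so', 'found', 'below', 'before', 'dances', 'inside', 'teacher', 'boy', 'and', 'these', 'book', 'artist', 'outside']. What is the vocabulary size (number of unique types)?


Listing all tokens and tracking unique types:
  Token 1: 'so' -> NEW (unique so far: 1)
  Token 2: 'found' -> NEW (unique so far: 2)
  Token 3: 'below' -> NEW (unique so far: 3)
  Token 4: 'before' -> NEW (unique so far: 4)
  Token 5: 'dances' -> NEW (unique so far: 5)
  Token 6: 'inside' -> NEW (unique so far: 6)
  Token 7: 'teacher' -> NEW (unique so far: 7)
  Token 8: 'boy' -> NEW (unique so far: 8)
  Token 9: 'and' -> NEW (unique so far: 9)
  Token 10: 'these' -> NEW (unique so far: 10)
  Token 11: 'book' -> NEW (unique so far: 11)
  Token 12: 'artist' -> NEW (unique so far: 12)
  Token 13: 'outside' -> NEW (unique so far: 13)
Unique types: ('and', 'artist', 'before', 'below', 'book', 'boy', 'dances', 'found', 'inside', 'outside', 'so', 'teacher', 'these')
Vocabulary size: 13

13


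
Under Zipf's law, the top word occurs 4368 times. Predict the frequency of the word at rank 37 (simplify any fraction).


Zipf's law: freq(rank) = f1 / rank
f1 = 4368, rank = 37
freq = 4368 / 37
GCD(4368, 37) = 1
Simplified: 4368/37

4368/37


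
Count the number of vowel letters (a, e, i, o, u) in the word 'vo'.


Scanning each character of 'vo':
  Position 1: 'v' -> consonant (running count: 0)
  Position 2: 'o' -> vowel (running count: 1)
Total vowels: 1

1


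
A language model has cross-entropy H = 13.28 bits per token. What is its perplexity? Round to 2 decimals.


Perplexity formula: PP = 2^H
H = 13.28
PP = 2^13.28
Decompose: 2^13.28 = 2^13 * 2^0.28
2^13 = 8192, 2^0.28 ~ 1.2141949
PP ~ 8192 * 1.2141949 = 9946.6846208
Rounded to 2 decimals: 9946.68

9946.68


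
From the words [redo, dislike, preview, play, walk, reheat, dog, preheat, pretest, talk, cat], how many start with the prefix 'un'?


Checking each word for prefix 'un':
  'redo' -> no (count: 0)
  'dislike' -> no (count: 0)
  'preview' -> no (count: 0)
  'play' -> no (count: 0)
  'walk' -> no (count: 0)
  'reheat' -> no (count: 0)
  'dog' -> no (count: 0)
  'preheat' -> no (count: 0)
  'pretest' -> no (count: 0)
  'talk' -> no (count: 0)
  'cat' -> no (count: 0)
Total with prefix 'un': 0

0


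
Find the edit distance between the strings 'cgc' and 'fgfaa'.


Building DP table for s1='cgc' (len 3) and s2='fgfaa' (len 5):
       f  g  f  a  a
    0  1  2  3  4  5
  c 1  1  2  3  4  5
  g 2  2  1  2  3  4
  c 3  3  2  2  3  4
Edit distance = dp[3][5] = 4

4


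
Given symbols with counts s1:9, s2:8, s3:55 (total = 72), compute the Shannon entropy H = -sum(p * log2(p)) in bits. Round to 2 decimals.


Computing entropy H = -sum(p_i * log2(p_i)):
  s1: p = 9/72 = 0.1250, -p*log2(p) = 0.3750
  s2: p = 8/72 = 0.1111, -p*log2(p) = 0.3522
  s3: p = 55/72 = 0.7639, -p*log2(p) = 0.2968
H = sum of terms = 1.0240
Rounded to 2 decimals: 1.02

1.02
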